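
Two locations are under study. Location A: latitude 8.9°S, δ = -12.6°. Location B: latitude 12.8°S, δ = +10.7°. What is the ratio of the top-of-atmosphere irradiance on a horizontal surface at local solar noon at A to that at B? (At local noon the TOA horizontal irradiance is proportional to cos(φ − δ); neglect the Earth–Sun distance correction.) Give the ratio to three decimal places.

A: cos θ_z = cos(-8.9° − (-12.6°)) = 0.9979.
B: cos θ_z = cos(-12.8° − (10.7°)) = 0.9171.
Ratio A/B = 0.9979 / 0.9171 = 1.0881.

1.088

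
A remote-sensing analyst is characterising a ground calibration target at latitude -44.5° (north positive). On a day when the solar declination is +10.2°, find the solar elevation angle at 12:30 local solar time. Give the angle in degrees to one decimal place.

Hour angle H = 15° × (12.5 − 12) = 7.50°.
cos θ_z = sin(-44.5°) sin(10.2°) + cos(-44.5°) cos(10.2°) cos(7.50°) = -0.1241 + 0.6960 = 0.5719.
θ_z = arccos(0.5719) = 55.12°, so the elevation is 90° − 55.12° = 34.88°.

34.9°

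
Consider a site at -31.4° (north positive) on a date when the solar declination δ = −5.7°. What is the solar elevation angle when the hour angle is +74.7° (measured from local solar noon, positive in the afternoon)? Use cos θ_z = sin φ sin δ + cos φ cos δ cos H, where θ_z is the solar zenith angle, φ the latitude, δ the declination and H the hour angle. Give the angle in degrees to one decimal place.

cos θ_z = sin(-31.4°) sin(-5.7°) + cos(-31.4°) cos(-5.7°) cos(74.70°) = 0.0517 + 0.2241 = 0.2758.
θ_z = arccos(0.2758) = 73.99°, so the elevation is 90° − 73.99° = 16.01°.

16.0°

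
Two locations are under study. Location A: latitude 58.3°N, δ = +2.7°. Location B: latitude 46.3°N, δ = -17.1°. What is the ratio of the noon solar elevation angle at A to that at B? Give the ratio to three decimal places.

1.293

A: 90° − |58.3 − (2.7)| = 34.40°.
B: 90° − |46.3 − (-17.1)| = 26.60°.
Ratio A/B = 34.4000 / 26.6000 = 1.2932.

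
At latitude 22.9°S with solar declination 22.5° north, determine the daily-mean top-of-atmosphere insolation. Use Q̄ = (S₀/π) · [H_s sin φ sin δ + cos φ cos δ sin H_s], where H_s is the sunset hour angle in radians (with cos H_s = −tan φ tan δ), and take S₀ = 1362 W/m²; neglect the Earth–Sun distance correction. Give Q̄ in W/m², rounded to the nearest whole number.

−tan φ tan δ = −(-0.4224)(0.4142) = 0.1750; H_s = arccos(0.1750) = 79.92°. In radians, H_s = 1.3949.
H_s sin φ sin δ = 1.3949 × -0.3891 × 0.3827 = -0.2077.
cos φ cos δ sin H_s = 0.9212 × 0.9239 × 0.9846 = 0.8380.
Q̄ = (1362/π) × (-0.2077 + 0.8380) = 433.54 × 0.6303 = 273.26 W/m².

273 W/m²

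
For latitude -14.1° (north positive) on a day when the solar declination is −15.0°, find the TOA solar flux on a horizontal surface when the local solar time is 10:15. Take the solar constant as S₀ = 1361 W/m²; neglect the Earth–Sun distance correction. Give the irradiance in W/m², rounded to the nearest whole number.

1229 W/m²

Hour angle H = 15° × (10.25 − 12) = -26.25°.
cos θ_z = sin φ sin δ + cos φ cos δ cos H = (-0.2436)(-0.2588) + (0.9699)(0.9659)(0.8969) = 0.9033.
Top-of-atmosphere irradiance = S₀ cos θ_z = 1361 × 0.9033 = 1229.39 W/m².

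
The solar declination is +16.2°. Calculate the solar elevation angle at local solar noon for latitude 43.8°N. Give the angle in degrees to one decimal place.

At local solar noon the hour angle is zero, so the elevation is 90° − |φ − δ| = 90° − |43.8° − (16.2°)| = 90° − 27.6° = 62.4°.

62.4°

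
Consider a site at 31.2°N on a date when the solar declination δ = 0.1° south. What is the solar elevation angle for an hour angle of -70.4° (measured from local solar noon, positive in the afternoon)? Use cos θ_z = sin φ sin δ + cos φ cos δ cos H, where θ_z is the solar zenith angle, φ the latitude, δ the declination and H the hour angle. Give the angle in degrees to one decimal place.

cos θ_z = sin φ sin δ + cos φ cos δ cos H = (0.5180)(-0.0017) + (0.8554)(1.0000)(0.3355) = 0.2861.
θ_z = arccos(0.2861) = 73.38°, so the elevation is 90° − 73.38° = 16.62°.

16.6°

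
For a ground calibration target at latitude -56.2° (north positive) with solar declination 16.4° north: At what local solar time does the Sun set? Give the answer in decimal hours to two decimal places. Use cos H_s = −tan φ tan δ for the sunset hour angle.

−tan φ tan δ = −(-1.4938)(0.2943) = 0.4396; H_s = arccos(0.4396) = 63.92°.
Sunset is at 12 + H_s/15 = 12 + 4.261 = 16.261 h local solar time.

16.26 h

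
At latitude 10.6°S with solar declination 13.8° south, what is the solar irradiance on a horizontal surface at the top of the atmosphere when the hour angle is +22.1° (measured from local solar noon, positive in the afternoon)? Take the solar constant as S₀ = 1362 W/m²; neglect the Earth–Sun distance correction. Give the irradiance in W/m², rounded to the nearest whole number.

With φ = -10.6°, δ = -13.8°, H = 22.10°: sin φ sin δ = 0.0439, cos φ cos δ cos H = 0.8844, so cos θ_z = 0.9283.
Top-of-atmosphere irradiance = S₀ cos θ_z = 1362 × 0.9283 = 1264.34 W/m².

1264 W/m²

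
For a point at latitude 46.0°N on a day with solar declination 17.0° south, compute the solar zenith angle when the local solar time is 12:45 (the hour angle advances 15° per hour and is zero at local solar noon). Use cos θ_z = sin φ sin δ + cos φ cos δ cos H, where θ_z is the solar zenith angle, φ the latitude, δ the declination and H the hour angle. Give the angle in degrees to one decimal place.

Hour angle H = 15° × (12.75 − 12) = 11.25°.
With φ = 46.0°, δ = -17.0°, H = 11.25°: sin φ sin δ = -0.2103, cos φ cos δ cos H = 0.6515, so cos θ_z = 0.4412.
θ_z = arccos(0.4412) = 63.82°.

63.8°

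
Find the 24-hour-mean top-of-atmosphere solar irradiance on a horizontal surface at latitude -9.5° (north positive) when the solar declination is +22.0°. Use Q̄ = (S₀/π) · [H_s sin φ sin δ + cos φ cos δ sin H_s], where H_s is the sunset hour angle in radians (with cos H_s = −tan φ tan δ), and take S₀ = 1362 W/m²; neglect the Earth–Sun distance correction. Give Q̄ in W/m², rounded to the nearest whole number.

355 W/m²

−tan φ tan δ = −(-0.1673)(0.4040) = 0.0676; H_s = arccos(0.0676) = 86.12°. In radians, H_s = 1.5031.
H_s sin φ sin δ = 1.5031 × -0.1650 × 0.3746 = -0.0929.
cos φ cos δ sin H_s = 0.9863 × 0.9272 × 0.9977 = 0.9124.
Q̄ = (1362/π) × (-0.0929 + 0.9124) = 433.54 × 0.8195 = 355.29 W/m².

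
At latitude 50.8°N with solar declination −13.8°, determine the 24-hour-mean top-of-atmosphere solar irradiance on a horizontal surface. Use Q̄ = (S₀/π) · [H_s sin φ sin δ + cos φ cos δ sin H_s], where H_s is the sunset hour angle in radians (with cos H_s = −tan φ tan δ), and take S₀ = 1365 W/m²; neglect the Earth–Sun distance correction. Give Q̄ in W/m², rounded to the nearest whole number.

153 W/m²

−tan φ tan δ = −(1.2261)(-0.2456) = 0.3011; H_s = arccos(0.3011) = 72.48°. In radians, H_s = 1.2650.
H_s sin φ sin δ = 1.2650 × 0.7749 × -0.2385 = -0.2338.
cos φ cos δ sin H_s = 0.6320 × 0.9711 × 0.9536 = 0.5853.
Q̄ = (1365/π) × (-0.2338 + 0.5853) = 434.49 × 0.3515 = 152.72 W/m².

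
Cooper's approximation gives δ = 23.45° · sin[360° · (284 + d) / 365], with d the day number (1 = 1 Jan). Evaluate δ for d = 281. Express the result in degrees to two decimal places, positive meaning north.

360 × (284 + 281) / 365 = 557.260°; sin(557.260°) = -0.2967.
δ = 23.45 × -0.2967 = -6.958° ≈ -6.96°.

-6.96°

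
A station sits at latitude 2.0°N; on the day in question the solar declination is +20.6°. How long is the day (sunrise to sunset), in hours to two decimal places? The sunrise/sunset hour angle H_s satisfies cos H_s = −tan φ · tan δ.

12.10 hours

cos H_s = −tan(2.0°) · tan(20.6°) = -0.0131, so H_s = arccos(-0.0131) = 90.75°.
Day length = 2 H_s / 15° h⁻¹ = 181.50° / 15 = 12.100 h.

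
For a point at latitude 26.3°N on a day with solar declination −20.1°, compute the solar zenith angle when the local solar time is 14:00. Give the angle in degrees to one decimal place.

54.8°

Hour angle H = 15° × (14 − 12) = 30.00°.
cos θ_z = sin φ sin δ + cos φ cos δ cos H = (0.4431)(-0.3437) + (0.8965)(0.9391)(0.8660) = 0.5768.
θ_z = arccos(0.5768) = 54.77°.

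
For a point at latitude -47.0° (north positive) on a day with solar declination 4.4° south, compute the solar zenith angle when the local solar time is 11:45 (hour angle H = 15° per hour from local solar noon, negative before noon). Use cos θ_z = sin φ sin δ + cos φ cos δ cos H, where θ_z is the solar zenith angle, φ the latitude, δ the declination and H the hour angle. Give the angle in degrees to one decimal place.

Hour angle H = 15° × (11.75 − 12) = -3.75°.
cos θ_z = sin(-47.0°) sin(-4.4°) + cos(-47.0°) cos(-4.4°) cos(-3.75°) = 0.0561 + 0.6785 = 0.7346.
θ_z = arccos(0.7346) = 42.73°.

42.7°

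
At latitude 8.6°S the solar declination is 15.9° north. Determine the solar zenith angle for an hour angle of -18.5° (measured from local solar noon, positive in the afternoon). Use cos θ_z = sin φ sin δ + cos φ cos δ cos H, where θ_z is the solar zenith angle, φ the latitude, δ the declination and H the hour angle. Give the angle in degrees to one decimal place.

30.6°

cos θ_z = sin(-8.6°) sin(15.9°) + cos(-8.6°) cos(15.9°) cos(-18.50°) = -0.0410 + 0.9018 = 0.8608.
θ_z = arccos(0.8608) = 30.59°.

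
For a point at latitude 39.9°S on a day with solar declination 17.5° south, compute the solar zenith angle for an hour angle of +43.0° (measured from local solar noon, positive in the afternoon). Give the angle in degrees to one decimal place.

43.3°

cos θ_z = sin(-39.9°) sin(-17.5°) + cos(-39.9°) cos(-17.5°) cos(43.00°) = 0.1929 + 0.5351 = 0.7280.
θ_z = arccos(0.7280) = 43.28°.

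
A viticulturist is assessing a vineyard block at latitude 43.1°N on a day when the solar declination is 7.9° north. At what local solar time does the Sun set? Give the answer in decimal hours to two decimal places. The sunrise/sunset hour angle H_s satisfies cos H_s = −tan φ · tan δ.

18.50 h

cos H_s = −tan(43.1°) · tan(7.9°) = -0.1299, so H_s = arccos(-0.1299) = 97.46°.
Sunset is at 12 + H_s/15 = 12 + 6.497 = 18.497 h local solar time.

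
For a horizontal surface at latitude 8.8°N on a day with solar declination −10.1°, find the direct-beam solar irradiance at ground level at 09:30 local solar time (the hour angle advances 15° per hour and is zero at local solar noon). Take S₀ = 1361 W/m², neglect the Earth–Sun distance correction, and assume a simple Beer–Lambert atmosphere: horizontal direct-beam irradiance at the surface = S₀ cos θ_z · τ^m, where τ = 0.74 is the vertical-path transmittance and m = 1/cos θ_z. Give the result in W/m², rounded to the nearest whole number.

677 W/m²

Hour angle H = 15° × (9.5 − 12) = -37.50°.
cos θ_z = sin φ sin δ + cos φ cos δ cos H = (0.1530)(-0.1754) + (0.9882)(0.9845)(0.7934) = 0.7450.
Air mass m = 1/cos θ_z = 1/0.7450 = 1.342; τ^m = 0.74^1.342 = 0.6676.
Surface direct beam = 1361 × 0.7450 × 0.6676 = 676.91 W/m².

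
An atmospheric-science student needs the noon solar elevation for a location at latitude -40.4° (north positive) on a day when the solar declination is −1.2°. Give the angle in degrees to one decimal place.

50.8°

At local solar noon the hour angle is zero, so the elevation is 90° − |φ − δ| = 90° − |-40.4° − (-1.2°)| = 90° − 39.2° = 50.8°.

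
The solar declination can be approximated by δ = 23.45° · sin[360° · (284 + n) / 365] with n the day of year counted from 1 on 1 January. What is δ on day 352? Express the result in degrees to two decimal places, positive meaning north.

-23.42°

360 × (284 + 352) / 365 = 627.288°; sin(627.288°) = -0.9989.
δ = 23.45 × -0.9989 = -23.424° ≈ -23.42°.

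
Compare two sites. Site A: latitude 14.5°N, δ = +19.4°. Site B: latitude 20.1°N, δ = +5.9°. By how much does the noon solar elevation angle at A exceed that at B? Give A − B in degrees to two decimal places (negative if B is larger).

A: 90° − |14.5 − (19.4)| = 85.10°.
B: 90° − |20.1 − (5.9)| = 75.80°.
A − B = 85.10 − 75.80 = 9.30°.

+9.30°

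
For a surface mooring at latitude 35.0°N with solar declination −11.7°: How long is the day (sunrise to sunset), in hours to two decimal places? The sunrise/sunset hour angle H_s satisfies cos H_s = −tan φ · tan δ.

cos H_s = −tan(35.0°) · tan(-11.7°) = 0.1450, so H_s = arccos(0.1450) = 81.66°.
Day length = 2 H_s / 15° h⁻¹ = 163.32° / 15 = 10.888 h.

10.89 hours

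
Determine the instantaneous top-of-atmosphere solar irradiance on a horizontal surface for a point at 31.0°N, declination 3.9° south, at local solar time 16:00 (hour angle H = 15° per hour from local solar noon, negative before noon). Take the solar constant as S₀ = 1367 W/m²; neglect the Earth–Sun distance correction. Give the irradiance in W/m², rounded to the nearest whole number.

537 W/m²

Hour angle H = 15° × (16 − 12) = 60.00°.
cos θ_z = sin φ sin δ + cos φ cos δ cos H = (0.5150)(-0.0680) + (0.8572)(0.9977)(0.5000) = 0.3926.
Top-of-atmosphere irradiance = S₀ cos θ_z = 1367 × 0.3926 = 536.68 W/m².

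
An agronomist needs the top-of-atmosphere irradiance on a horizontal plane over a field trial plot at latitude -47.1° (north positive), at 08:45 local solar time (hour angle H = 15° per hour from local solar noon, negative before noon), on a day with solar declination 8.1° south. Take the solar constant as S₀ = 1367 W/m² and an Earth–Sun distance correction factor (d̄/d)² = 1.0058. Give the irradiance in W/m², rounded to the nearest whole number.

753 W/m²

Hour angle H = 15° × (8.75 − 12) = -48.75°.
With φ = -47.1°, δ = -8.1°, H = -48.75°: sin φ sin δ = 0.1032, cos φ cos δ cos H = 0.4444, so cos θ_z = 0.5476.
Top-of-atmosphere irradiance = S₀ (d̄/d)² cos θ_z = 1367 × 1.0058 × 0.5476 = 752.91 W/m².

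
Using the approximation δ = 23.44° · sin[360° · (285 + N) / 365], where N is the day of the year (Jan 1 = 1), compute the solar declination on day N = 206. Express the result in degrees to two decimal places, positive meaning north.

+19.37°

360 × (285 + 206) / 365 = 484.274°; sin(484.274°) = 0.8264.
δ = 23.44 × 0.8264 = 19.371° ≈ +19.37°.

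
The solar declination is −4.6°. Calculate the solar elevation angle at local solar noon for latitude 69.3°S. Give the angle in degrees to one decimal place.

At local solar noon the hour angle is zero, so the elevation is 90° − |φ − δ| = 90° − |-69.3° − (-4.6°)| = 90° − 64.7° = 25.3°.

25.3°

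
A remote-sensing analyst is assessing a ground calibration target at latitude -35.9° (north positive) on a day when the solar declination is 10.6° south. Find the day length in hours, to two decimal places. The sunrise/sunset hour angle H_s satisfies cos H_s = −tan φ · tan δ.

13.04 hours

−tan φ tan δ = −(-0.7239)(-0.1871) = -0.1354; H_s = arccos(-0.1354) = 97.78°.
Day length = 2 H_s / 15° h⁻¹ = 195.56° / 15 = 13.037 h.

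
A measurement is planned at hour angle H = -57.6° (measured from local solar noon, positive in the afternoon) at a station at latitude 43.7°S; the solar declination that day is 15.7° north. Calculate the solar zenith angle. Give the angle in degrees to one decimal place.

79.3°

With φ = -43.7°, δ = 15.7°, H = -57.60°: sin φ sin δ = -0.1870, cos φ cos δ cos H = 0.3729, so cos θ_z = 0.1859.
θ_z = arccos(0.1859) = 79.29°.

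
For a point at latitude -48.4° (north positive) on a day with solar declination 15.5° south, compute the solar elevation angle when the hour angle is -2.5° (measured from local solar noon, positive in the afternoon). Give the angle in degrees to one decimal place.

With φ = -48.4°, δ = -15.5°, H = -2.50°: sin φ sin δ = 0.1998, cos φ cos δ cos H = 0.6392, so cos θ_z = 0.8390.
θ_z = arccos(0.8390) = 32.97°, so the elevation is 90° − 32.97° = 57.03°.

57.0°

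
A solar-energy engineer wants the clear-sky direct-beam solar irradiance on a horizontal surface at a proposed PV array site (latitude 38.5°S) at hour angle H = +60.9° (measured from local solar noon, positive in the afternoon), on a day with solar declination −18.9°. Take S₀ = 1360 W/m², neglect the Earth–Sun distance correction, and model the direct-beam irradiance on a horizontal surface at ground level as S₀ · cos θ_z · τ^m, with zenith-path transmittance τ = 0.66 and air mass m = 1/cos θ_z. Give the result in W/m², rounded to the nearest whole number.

365 W/m²

With φ = -38.5°, δ = -18.9°, H = 60.90°: sin φ sin δ = 0.2016, cos φ cos δ cos H = 0.3601, so cos θ_z = 0.5617.
Air mass m = 1/cos θ_z = 1/0.5617 = 1.780; τ^m = 0.66^1.780 = 0.4773.
Surface direct beam = 1360 × 0.5617 × 0.4773 = 364.62 W/m².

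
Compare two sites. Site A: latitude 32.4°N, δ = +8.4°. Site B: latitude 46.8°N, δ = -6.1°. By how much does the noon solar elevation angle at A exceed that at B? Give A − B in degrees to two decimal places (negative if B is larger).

A: 90° − |32.4 − (8.4)| = 66.00°.
B: 90° − |46.8 − (-6.1)| = 37.10°.
A − B = 66.00 − 37.10 = 28.90°.

+28.90°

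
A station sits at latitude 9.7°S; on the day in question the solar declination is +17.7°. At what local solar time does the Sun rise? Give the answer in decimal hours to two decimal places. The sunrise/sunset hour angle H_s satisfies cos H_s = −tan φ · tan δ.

6.21 h

cos H_s = −tan(-9.7°) · tan(17.7°) = 0.0546, so H_s = arccos(0.0546) = 86.87°.
Sunrise is at 12 − H_s/15 = 12 − 5.791 = 6.209 h local solar time.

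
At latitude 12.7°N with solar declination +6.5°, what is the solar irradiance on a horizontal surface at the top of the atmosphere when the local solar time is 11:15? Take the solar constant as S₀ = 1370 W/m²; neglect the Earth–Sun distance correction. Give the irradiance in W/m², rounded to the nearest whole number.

1336 W/m²

Hour angle H = 15° × (11.25 − 12) = -11.25°.
With φ = 12.7°, δ = 6.5°, H = -11.25°: sin φ sin δ = 0.0249, cos φ cos δ cos H = 0.9506, so cos θ_z = 0.9755.
Top-of-atmosphere irradiance = S₀ cos θ_z = 1370 × 0.9755 = 1336.43 W/m².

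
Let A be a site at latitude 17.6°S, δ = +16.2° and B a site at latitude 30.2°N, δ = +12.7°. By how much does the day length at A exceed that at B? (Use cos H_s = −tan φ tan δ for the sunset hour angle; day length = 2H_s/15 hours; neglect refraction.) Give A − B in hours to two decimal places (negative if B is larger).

A: H_s = arccos(−tan -17.6° · tan 16.2°) = 84.71°, so 2H_s/15 = 11.2947 h.
B: H_s = arccos(−tan 30.2° · tan 12.7°) = 97.54°, so 2H_s/15 = 13.0053 h.
A − B = 11.2947 − 13.0053 = -1.7106 h.

-1.71 h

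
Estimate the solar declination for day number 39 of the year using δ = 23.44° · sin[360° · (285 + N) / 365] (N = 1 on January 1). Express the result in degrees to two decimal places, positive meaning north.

360 × (285 + 39) / 365 = 319.562°; sin(319.562°) = -0.6486.
δ = 23.44 × -0.6486 = -15.203° ≈ -15.20°.

-15.20°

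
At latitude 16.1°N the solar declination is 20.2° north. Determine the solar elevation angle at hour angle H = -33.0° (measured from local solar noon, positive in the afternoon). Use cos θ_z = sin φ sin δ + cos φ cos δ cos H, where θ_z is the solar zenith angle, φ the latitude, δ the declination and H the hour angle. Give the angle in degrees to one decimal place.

58.4°

With φ = 16.1°, δ = 20.2°, H = -33.00°: sin φ sin δ = 0.0958, cos φ cos δ cos H = 0.7562, so cos θ_z = 0.8520.
θ_z = arccos(0.8520) = 31.57°, so the elevation is 90° − 31.57° = 58.43°.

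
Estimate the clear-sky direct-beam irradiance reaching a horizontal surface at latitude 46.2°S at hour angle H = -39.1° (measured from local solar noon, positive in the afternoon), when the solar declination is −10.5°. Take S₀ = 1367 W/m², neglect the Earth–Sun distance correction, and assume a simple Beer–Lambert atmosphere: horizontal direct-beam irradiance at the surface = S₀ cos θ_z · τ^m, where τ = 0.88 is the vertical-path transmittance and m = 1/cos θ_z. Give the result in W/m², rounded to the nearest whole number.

743 W/m²

With φ = -46.2°, δ = -10.5°, H = -39.10°: sin φ sin δ = 0.1315, cos φ cos δ cos H = 0.5281, so cos θ_z = 0.6596.
Air mass m = 1/cos θ_z = 1/0.6596 = 1.516; τ^m = 0.88^1.516 = 0.8238.
Surface direct beam = 1367 × 0.6596 × 0.8238 = 742.80 W/m².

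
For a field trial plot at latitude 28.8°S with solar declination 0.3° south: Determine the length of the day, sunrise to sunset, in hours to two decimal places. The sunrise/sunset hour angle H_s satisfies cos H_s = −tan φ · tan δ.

12.02 hours

The sunset hour angle satisfies cos H_s = −tan φ tan δ = -0.0029, giving H_s = 90.17°.
Day length = 2 H_s / 15° h⁻¹ = 180.34° / 15 = 12.023 h.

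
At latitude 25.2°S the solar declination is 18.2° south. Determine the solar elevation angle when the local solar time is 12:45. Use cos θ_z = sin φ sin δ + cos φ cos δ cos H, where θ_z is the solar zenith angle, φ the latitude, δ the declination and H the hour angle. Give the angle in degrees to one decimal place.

77.4°

Hour angle H = 15° × (12.75 − 12) = 11.25°.
With φ = -25.2°, δ = -18.2°, H = 11.25°: sin φ sin δ = 0.1330, cos φ cos δ cos H = 0.8430, so cos θ_z = 0.9760.
θ_z = arccos(0.9760) = 12.58°, so the elevation is 90° − 12.58° = 77.42°.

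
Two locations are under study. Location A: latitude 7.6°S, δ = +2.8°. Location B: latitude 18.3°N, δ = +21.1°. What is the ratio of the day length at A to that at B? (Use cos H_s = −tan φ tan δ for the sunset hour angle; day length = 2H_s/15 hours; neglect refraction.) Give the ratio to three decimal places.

0.921

A: H_s = arccos(−tan -7.6° · tan 2.8°) = 89.63°, so 2H_s/15 = 11.9507 h.
B: H_s = arccos(−tan 18.3° · tan 21.1°) = 97.33°, so 2H_s/15 = 12.9773 h.
Ratio A/B = 11.9507 / 12.9773 = 0.9209.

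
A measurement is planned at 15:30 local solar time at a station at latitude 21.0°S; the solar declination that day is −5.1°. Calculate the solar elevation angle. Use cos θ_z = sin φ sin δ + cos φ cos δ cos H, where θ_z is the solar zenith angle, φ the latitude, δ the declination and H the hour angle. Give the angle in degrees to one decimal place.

Hour angle H = 15° × (15.5 − 12) = 52.50°.
cos θ_z = sin φ sin δ + cos φ cos δ cos H = (-0.3584)(-0.0889) + (0.9336)(0.9960)(0.6088) = 0.5980.
θ_z = arccos(0.5980) = 53.27°, so the elevation is 90° − 53.27° = 36.73°.

36.7°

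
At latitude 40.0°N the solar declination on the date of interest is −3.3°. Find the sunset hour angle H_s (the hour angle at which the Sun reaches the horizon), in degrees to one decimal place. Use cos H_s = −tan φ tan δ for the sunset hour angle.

The sunset hour angle satisfies cos H_s = −tan φ tan δ = 0.0484, giving H_s = 87.23°.

87.2°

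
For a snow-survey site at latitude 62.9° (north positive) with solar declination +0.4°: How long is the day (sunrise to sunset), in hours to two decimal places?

12.10 hours

−tan φ tan δ = −(1.9542)(0.0070) = -0.0137; H_s = arccos(-0.0137) = 90.78°.
Day length = 2 H_s / 15° h⁻¹ = 181.56° / 15 = 12.104 h.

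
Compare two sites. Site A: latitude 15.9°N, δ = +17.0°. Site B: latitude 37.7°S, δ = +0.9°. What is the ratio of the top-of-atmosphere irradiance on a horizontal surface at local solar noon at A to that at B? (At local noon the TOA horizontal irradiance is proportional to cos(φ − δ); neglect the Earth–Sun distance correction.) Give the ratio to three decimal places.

1.279

A: cos θ_z = cos(15.9° − (17.0°)) = 0.9998.
B: cos θ_z = cos(-37.7° − (0.9°)) = 0.7815.
Ratio A/B = 0.9998 / 0.7815 = 1.2793.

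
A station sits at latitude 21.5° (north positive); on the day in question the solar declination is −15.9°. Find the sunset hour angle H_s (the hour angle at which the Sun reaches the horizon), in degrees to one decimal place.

The sunset hour angle satisfies cos H_s = −tan φ tan δ = 0.1122, giving H_s = 83.56°.

83.6°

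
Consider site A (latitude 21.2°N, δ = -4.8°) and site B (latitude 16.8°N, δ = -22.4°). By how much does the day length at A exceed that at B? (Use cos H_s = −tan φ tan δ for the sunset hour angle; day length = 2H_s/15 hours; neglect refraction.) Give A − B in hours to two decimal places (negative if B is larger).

+0.70 h

A: H_s = arccos(−tan 21.2° · tan -4.8°) = 88.13°, so 2H_s/15 = 11.7507 h.
B: H_s = arccos(−tan 16.8° · tan -22.4°) = 82.85°, so 2H_s/15 = 11.0467 h.
A − B = 11.7507 − 11.0467 = 0.7040 h.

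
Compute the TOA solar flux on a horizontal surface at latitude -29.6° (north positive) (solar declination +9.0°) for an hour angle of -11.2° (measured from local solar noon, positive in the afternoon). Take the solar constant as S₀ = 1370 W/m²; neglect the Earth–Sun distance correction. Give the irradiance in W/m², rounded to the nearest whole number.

1048 W/m²

cos θ_z = sin(-29.6°) sin(9.0°) + cos(-29.6°) cos(9.0°) cos(-11.20°) = -0.0773 + 0.8424 = 0.7651.
Top-of-atmosphere irradiance = S₀ cos θ_z = 1370 × 0.7651 = 1048.19 W/m².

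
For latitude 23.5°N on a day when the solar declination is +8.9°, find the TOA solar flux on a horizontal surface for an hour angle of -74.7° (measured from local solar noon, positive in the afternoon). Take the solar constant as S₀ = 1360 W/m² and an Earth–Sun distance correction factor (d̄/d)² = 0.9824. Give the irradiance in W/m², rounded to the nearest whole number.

cos θ_z = sin(23.5°) sin(8.9°) + cos(23.5°) cos(8.9°) cos(-74.70°) = 0.0617 + 0.2391 = 0.3008.
Top-of-atmosphere irradiance = S₀ (d̄/d)² cos θ_z = 1360 × 0.9824 × 0.3008 = 401.89 W/m².

402 W/m²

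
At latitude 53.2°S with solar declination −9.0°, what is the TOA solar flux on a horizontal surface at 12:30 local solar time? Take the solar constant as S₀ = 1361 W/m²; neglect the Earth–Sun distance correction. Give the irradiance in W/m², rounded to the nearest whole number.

969 W/m²

Hour angle H = 15° × (12.5 − 12) = 7.50°.
With φ = -53.2°, δ = -9.0°, H = 7.50°: sin φ sin δ = 0.1253, cos φ cos δ cos H = 0.5866, so cos θ_z = 0.7119.
Top-of-atmosphere irradiance = S₀ cos θ_z = 1361 × 0.7119 = 968.90 W/m².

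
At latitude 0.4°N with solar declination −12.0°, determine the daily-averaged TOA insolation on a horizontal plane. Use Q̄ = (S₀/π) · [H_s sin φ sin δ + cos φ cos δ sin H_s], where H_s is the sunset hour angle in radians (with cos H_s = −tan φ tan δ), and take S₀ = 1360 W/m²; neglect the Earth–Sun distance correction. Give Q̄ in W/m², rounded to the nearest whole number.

422 W/m²

cos H_s = −tan(0.4°) · tan(-12.0°) = 0.0015, so H_s = arccos(0.0015) = 89.91°. In radians, H_s = 1.5692.
H_s sin φ sin δ = 1.5692 × 0.0070 × -0.2079 = -0.0023.
cos φ cos δ sin H_s = 1.0000 × 0.9781 × 1.0000 = 0.9781.
Q̄ = (1360/π) × (-0.0023 + 0.9781) = 432.90 × 0.9758 = 422.42 W/m².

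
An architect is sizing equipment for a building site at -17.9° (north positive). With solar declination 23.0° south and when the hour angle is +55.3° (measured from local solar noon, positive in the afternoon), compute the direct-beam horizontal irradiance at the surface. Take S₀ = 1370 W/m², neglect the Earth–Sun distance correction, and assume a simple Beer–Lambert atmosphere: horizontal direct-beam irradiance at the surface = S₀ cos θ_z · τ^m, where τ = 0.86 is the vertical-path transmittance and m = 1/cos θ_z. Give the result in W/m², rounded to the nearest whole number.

664 W/m²

With φ = -17.9°, δ = -23.0°, H = 55.30°: sin φ sin δ = 0.1201, cos φ cos δ cos H = 0.4987, so cos θ_z = 0.6188.
Air mass m = 1/cos θ_z = 1/0.6188 = 1.616; τ^m = 0.86^1.616 = 0.7837.
Surface direct beam = 1370 × 0.6188 × 0.7837 = 664.39 W/m².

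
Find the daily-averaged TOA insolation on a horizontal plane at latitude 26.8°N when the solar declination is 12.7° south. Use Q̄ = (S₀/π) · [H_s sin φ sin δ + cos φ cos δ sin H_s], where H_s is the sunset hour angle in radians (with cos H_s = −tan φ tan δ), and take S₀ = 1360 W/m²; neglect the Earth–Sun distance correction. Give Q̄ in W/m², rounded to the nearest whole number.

cos H_s = −tan(26.8°) · tan(-12.7°) = 0.1138, so H_s = arccos(0.1138) = 83.47°. In radians, H_s = 1.4568.
H_s sin φ sin δ = 1.4568 × 0.4509 × -0.2198 = -0.1444.
cos φ cos δ sin H_s = 0.8926 × 0.9755 × 0.9935 = 0.8651.
Q̄ = (1360/π) × (-0.1444 + 0.8651) = 432.90 × 0.7207 = 311.99 W/m².

312 W/m²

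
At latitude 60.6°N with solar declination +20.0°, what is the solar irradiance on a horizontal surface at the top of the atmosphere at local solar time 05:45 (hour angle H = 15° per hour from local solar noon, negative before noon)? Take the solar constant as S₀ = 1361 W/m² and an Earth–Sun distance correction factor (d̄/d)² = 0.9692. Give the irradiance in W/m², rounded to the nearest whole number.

Hour angle H = 15° × (5.75 − 12) = -93.75°.
cos θ_z = sin(60.6°) sin(20.0°) + cos(60.6°) cos(20.0°) cos(-93.75°) = 0.2980 + -0.0302 = 0.2678.
Top-of-atmosphere irradiance = S₀ (d̄/d)² cos θ_z = 1361 × 0.9692 × 0.2678 = 353.25 W/m².

353 W/m²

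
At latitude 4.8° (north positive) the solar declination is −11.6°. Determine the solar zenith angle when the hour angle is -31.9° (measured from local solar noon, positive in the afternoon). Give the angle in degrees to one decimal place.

cos θ_z = sin(4.8°) sin(-11.6°) + cos(4.8°) cos(-11.6°) cos(-31.90°) = -0.0168 + 0.8287 = 0.8119.
θ_z = arccos(0.8119) = 35.72°.

35.7°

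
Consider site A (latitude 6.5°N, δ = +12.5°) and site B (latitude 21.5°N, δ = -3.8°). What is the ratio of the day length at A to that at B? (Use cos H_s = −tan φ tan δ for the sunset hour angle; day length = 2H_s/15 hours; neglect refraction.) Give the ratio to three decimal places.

A: H_s = arccos(−tan 6.5° · tan 12.5°) = 91.45°, so 2H_s/15 = 12.1933 h.
B: H_s = arccos(−tan 21.5° · tan -3.8°) = 88.50°, so 2H_s/15 = 11.8000 h.
Ratio A/B = 12.1933 / 11.8000 = 1.0333.

1.033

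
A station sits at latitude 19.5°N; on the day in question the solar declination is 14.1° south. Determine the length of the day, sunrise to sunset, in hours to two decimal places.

−tan φ tan δ = −(0.3541)(-0.2512) = 0.0889; H_s = arccos(0.0889) = 84.90°.
Day length = 2 H_s / 15° h⁻¹ = 169.80° / 15 = 11.320 h.

11.32 hours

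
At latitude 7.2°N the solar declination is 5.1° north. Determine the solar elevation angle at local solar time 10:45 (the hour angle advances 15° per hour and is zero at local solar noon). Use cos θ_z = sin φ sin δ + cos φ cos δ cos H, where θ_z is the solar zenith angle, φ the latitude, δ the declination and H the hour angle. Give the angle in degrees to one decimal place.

71.2°

Hour angle H = 15° × (10.75 − 12) = -18.75°.
With φ = 7.2°, δ = 5.1°, H = -18.75°: sin φ sin δ = 0.0111, cos φ cos δ cos H = 0.9357, so cos θ_z = 0.9468.
θ_z = arccos(0.9468) = 18.77°, so the elevation is 90° − 18.77° = 71.23°.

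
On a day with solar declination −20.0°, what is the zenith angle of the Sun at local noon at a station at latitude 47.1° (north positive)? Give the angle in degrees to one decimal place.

67.1°

At local solar noon the hour angle is zero, so the zenith angle is |φ − δ| = |47.1° − (-20.0°)| = 67.1°.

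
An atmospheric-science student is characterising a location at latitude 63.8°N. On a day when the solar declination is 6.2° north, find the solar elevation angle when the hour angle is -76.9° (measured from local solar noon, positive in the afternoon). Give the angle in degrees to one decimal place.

11.3°

cos θ_z = sin(63.8°) sin(6.2°) + cos(63.8°) cos(6.2°) cos(-76.90°) = 0.0969 + 0.0995 = 0.1964.
θ_z = arccos(0.1964) = 78.67°, so the elevation is 90° − 78.67° = 11.33°.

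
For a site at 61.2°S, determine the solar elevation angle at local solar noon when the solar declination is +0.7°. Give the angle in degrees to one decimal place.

At local solar noon the hour angle is zero, so the elevation is 90° − |φ − δ| = 90° − |-61.2° − (0.7°)| = 90° − 61.9° = 28.1°.

28.1°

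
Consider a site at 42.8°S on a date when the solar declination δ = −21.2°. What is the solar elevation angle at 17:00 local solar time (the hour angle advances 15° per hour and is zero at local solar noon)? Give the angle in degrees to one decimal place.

Hour angle H = 15° × (17 − 12) = 75.00°.
cos θ_z = sin φ sin δ + cos φ cos δ cos H = (-0.6794)(-0.3616) + (0.7337)(0.9323)(0.2588) = 0.4227.
θ_z = arccos(0.4227) = 64.99°, so the elevation is 90° − 64.99° = 25.01°.

25.0°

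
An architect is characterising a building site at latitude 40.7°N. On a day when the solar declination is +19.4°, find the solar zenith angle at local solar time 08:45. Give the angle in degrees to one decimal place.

Hour angle H = 15° × (8.75 − 12) = -48.75°.
cos θ_z = sin φ sin δ + cos φ cos δ cos H = (0.6521)(0.3322) + (0.7581)(0.9432)(0.6593) = 0.6881.
θ_z = arccos(0.6881) = 46.52°.

46.5°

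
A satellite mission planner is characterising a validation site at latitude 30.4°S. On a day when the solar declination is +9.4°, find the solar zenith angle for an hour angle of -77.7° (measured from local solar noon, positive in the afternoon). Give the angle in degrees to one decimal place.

With φ = -30.4°, δ = 9.4°, H = -77.70°: sin φ sin δ = -0.0826, cos φ cos δ cos H = 0.1813, so cos θ_z = 0.0987.
θ_z = arccos(0.0987) = 84.34°.

84.3°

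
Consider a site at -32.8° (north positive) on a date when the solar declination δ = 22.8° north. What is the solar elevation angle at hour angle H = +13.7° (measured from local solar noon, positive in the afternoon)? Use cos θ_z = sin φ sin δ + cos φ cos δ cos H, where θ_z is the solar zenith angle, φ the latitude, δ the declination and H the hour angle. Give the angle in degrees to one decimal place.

cos θ_z = sin φ sin δ + cos φ cos δ cos H = (-0.5417)(0.3875) + (0.8406)(0.9219)(0.9715) = 0.5430.
θ_z = arccos(0.5430) = 57.11°, so the elevation is 90° − 57.11° = 32.89°.

32.9°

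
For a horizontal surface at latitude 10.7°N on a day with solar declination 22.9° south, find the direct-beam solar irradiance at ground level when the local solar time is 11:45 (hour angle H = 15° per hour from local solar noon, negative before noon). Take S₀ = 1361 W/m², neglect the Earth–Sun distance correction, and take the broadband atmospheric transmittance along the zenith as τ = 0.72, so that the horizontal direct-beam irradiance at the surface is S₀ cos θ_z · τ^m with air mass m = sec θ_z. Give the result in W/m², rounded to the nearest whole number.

Hour angle H = 15° × (11.75 − 12) = -3.75°.
cos θ_z = sin(10.7°) sin(-22.9°) + cos(10.7°) cos(-22.9°) cos(-3.75°) = -0.0722 + 0.9032 = 0.8310.
Air mass m = 1/cos θ_z = 1/0.8310 = 1.203; τ^m = 0.72^1.203 = 0.6736.
Surface direct beam = 1361 × 0.8310 × 0.6736 = 761.84 W/m².

762 W/m²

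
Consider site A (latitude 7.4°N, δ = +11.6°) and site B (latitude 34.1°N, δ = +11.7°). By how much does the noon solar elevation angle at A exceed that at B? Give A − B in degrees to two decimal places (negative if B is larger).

A: 90° − |7.4 − (11.6)| = 85.80°.
B: 90° − |34.1 − (11.7)| = 67.60°.
A − B = 85.80 − 67.60 = 18.20°.

+18.20°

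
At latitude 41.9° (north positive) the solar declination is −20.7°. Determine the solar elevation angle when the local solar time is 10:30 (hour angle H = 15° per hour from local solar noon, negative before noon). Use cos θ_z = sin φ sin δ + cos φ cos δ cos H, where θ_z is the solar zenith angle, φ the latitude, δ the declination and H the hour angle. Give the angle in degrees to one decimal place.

Hour angle H = 15° × (10.5 − 12) = -22.50°.
cos θ_z = sin φ sin δ + cos φ cos δ cos H = (0.6678)(-0.3535) + (0.7443)(0.9354)(0.9239) = 0.4072.
θ_z = arccos(0.4072) = 65.97°, so the elevation is 90° − 65.97° = 24.03°.

24.0°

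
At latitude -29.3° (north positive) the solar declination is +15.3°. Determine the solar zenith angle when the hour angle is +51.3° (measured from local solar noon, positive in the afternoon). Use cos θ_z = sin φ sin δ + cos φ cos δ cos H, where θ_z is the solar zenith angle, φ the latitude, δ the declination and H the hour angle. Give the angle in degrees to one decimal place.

With φ = -29.3°, δ = 15.3°, H = 51.30°: sin φ sin δ = -0.1291, cos φ cos δ cos H = 0.5259, so cos θ_z = 0.3968.
θ_z = arccos(0.3968) = 66.62°.

66.6°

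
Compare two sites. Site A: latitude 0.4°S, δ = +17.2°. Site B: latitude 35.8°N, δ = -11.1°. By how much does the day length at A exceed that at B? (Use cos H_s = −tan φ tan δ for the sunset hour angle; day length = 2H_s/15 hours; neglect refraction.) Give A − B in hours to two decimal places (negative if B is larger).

+1.07 h

A: H_s = arccos(−tan -0.4° · tan 17.2°) = 89.88°, so 2H_s/15 = 11.9840 h.
B: H_s = arccos(−tan 35.8° · tan -11.1°) = 81.87°, so 2H_s/15 = 10.9160 h.
A − B = 11.9840 − 10.9160 = 1.0680 h.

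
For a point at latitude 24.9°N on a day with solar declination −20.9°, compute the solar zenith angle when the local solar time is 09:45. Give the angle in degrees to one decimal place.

Hour angle H = 15° × (9.75 − 12) = -33.75°.
cos θ_z = sin(24.9°) sin(-20.9°) + cos(24.9°) cos(-20.9°) cos(-33.75°) = -0.1502 + 0.7046 = 0.5544.
θ_z = arccos(0.5544) = 56.33°.

56.3°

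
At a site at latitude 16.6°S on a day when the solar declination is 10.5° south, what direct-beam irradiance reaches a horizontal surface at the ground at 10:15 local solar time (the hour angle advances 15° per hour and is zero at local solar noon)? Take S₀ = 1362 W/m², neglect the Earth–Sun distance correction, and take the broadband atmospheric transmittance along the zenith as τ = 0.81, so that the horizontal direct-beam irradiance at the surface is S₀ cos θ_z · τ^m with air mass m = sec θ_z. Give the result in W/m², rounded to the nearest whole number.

966 W/m²

Hour angle H = 15° × (10.25 − 12) = -26.25°.
With φ = -16.6°, δ = -10.5°, H = -26.25°: sin φ sin δ = 0.0521, cos φ cos δ cos H = 0.8451, so cos θ_z = 0.8972.
Air mass m = 1/cos θ_z = 1/0.8972 = 1.115; τ^m = 0.81^1.115 = 0.7906.
Surface direct beam = 1362 × 0.8972 × 0.7906 = 966.10 W/m².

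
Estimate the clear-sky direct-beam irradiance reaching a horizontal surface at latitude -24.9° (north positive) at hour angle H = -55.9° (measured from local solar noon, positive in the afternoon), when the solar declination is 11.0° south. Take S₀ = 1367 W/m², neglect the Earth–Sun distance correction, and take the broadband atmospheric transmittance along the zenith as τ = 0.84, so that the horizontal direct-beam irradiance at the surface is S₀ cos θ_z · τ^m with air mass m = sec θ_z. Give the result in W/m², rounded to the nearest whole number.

With φ = -24.9°, δ = -11.0°, H = -55.90°: sin φ sin δ = 0.0803, cos φ cos δ cos H = 0.4992, so cos θ_z = 0.5795.
Air mass m = 1/cos θ_z = 1/0.5795 = 1.726; τ^m = 0.84^1.726 = 0.7401.
Surface direct beam = 1367 × 0.5795 × 0.7401 = 586.29 W/m².

586 W/m²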